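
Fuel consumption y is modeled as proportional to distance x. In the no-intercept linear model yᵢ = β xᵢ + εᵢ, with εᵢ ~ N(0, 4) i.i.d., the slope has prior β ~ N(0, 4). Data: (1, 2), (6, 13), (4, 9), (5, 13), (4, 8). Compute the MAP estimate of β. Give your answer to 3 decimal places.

β̂_MAP = 2.242

log p(β | y) = −Σ(yᵢ − βxᵢ)²/(2·4) − β²/(2·4) + const.
Setting the derivative to zero: Σxᵢ(yᵢ − βxᵢ)/4 − β/4 = 0, so β = Σxᵢyᵢ / (Σxᵢ² + σ²/τ²).
Σxᵢyᵢ = 1·2 + 6·13 + 4·9 + 5·13 + 4·8 = 213; Σxᵢ² = 94; σ²/τ² = 1.
β̂_MAP = 213 / (94 + 1) = 213/95 ≈ 2.242.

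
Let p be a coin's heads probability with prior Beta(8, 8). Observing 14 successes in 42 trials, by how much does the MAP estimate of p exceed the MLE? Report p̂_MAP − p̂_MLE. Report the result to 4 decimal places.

MAP − MLE = 0.0417

Posterior is Beta(22, 36); MAP = (22−1)/(58−2) = 21/56 ≈ 0.37500.
MLE ignores the prior: p̂_MLE = k/n = 14/42 ≈ 0.33333.
Difference = 21/56 − 14/42 = 1/24 ≈ 0.0417.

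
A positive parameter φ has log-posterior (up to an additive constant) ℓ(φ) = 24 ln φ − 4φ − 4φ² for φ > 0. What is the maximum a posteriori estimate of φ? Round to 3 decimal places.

φ̂_MAP = 1.500

ℓ'(φ) = 24/φ − 4 − 8φ. Setting this to zero and multiplying by φ: 8φ² + 4φ − 24 = 0.
φ = (−4 + √(4² + 4·8·24)) / (2·8) = (−4 + √784) / 16 = (−4 + 28)/16 = 3/2.
ℓ''(φ) = −24/φ² − 8 < 0, confirming a maximum.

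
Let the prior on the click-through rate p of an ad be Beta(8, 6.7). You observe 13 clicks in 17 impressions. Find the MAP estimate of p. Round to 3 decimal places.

Prior: Beta(8, 6.7).
Data: 13 successes in 17 trials. The binomial likelihood contributes p^13(1−p)^4, so the posterior is Beta(8+13, 6.7+4) = Beta(21, 10.7).
For Beta(a, b) with a, b > 1 the mode is (a−1)/(a+b−2) = 20/29.7 ≈ 0.673.

p̂_MAP = 0.673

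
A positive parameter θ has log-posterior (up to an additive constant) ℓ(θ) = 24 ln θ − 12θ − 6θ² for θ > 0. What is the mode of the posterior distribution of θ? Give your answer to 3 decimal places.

ℓ'(θ) = 24/θ − 12 − 12θ. Setting this to zero and multiplying by θ: 12θ² + 12θ − 24 = 0.
θ = (−12 + √(12² + 4·12·24)) / (2·12) = (−12 + √1296) / 24 = (−12 + 36)/24 = 1.
ℓ''(θ) = −24/θ² − 12 < 0, confirming a maximum.

θ̂_MAP = 1.000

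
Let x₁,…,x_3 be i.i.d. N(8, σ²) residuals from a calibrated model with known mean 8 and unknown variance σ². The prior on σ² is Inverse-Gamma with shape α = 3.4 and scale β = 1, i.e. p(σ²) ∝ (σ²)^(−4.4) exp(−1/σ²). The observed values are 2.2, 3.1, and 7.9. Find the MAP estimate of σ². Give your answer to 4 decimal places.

Sum of squared deviations about the known mean: SS = (2.2−8)² + (3.1−8)² + (7.9−8)² = 57.66.
The Normal likelihood contributes (σ²)^(−n/2) exp(−SS/(2σ²)), so the posterior is Inverse-Gamma(α + n/2, β + SS/2) = Inverse-Gamma(4.9, 29.83).
The mode of Inverse-Gamma(a, b) is b/(a+1) = 29.83/5.9 ≈ 5.0559.

σ̂²_MAP = 5.0559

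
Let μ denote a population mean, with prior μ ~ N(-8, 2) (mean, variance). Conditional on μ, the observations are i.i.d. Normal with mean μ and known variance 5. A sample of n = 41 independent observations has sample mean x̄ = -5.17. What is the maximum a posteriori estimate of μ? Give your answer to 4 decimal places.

n = 41, x̄ = -5.17.
For a Normal prior and Normal likelihood with known variance, the posterior is Normal; its mode equals its mean, the precision-weighted average.
Prior precision 1/σ₀² = 1/2 = 0.5; data precision n/σ² = 41/5 = 8.2.
μ̂ = (0.5·(-8) + 8.2·(-5.17)) / (0.5 + 8.2) = (-46.394)/8.7 = -23197/4350 ≈ -5.3326.

μ̂_MAP = -5.3326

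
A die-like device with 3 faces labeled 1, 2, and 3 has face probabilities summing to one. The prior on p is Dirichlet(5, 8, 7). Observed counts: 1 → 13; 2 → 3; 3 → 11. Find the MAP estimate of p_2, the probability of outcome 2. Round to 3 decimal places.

The posterior is Dirichlet(αᵢ + nᵢ) = Dirichlet(18, 11, 18).
For a Dirichlet(a₁,…,a_K) with all aᵢ > 1, the mode has j-th component (aⱼ − 1)/(Σaᵢ − K).
Here Σaᵢ = 47 and K = 3, so p_2 = (11 − 1)/(47 − 3) = 10/44 ≈ 0.227.

MAP estimate: 0.227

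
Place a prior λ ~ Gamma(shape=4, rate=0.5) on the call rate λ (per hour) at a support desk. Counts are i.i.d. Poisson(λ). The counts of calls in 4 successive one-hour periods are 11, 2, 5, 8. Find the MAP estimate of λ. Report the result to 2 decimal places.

λ̂_MAP = 6.44

Σxᵢ = 11+2+5+8 = 26, with n = 4.
Posterior ∝ λ^3e^(−0.5λ) · λ^26e^(−4λ) = λ^29e^(−4.5λ), i.e. Gamma(shape=30, rate=4.5).
The mode of a Gamma(a, b) with a ≥ 1 (shape–rate) is (a−1)/b = 29/4.5 ≈ 6.44.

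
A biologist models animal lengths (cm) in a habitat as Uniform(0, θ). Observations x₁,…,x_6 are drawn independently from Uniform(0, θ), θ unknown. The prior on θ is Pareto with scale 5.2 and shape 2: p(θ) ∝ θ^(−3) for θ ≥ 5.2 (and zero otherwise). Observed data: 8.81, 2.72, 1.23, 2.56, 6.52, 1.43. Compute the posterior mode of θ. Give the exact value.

θ̂_MAP = 8.81

The Uniform(0, θ) likelihood is θ^(−n) for θ ≥ max(xᵢ), zero otherwise. Here max(xᵢ) = 8.81.
Posterior ∝ θ^(−3) · θ^(−6) = θ^(−9) on θ ≥ max(5.2, 8.81) = 8.81.
This density is strictly decreasing in θ, so the posterior mode lies at the lower boundary of the support.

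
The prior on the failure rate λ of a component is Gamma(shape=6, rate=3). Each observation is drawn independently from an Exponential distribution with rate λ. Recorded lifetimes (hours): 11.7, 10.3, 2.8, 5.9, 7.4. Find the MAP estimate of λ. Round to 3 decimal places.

The Exponential(rate=λ) likelihood is ∝ λ^n e^(−λΣtᵢ). Here n = 5 and Σtᵢ = 11.7 + 10.3 + 2.8 + 5.9 + 7.4 = 38.1.
Posterior ∝ λ^5e^(−3λ) · λ^5e^(−38.1λ) = λ^10e^(−41.1λ), i.e. Gamma(11, 41.1).
Mode = (a−1)/b = 10/41.1 ≈ 0.243.

λ̂_MAP = 0.243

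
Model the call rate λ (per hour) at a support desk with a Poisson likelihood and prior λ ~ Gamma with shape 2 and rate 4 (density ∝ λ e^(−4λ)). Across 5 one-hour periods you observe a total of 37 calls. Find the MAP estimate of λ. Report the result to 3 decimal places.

λ̂_MAP = 4.222

Σxᵢ = 37, n = 5.
Posterior ∝ λe^(−4λ) · λ^37e^(−5λ) = λ^38e^(−9λ), i.e. Gamma(shape=39, rate=9).
The mode of a Gamma(a, b) with a ≥ 1 (shape–rate) is (a−1)/b = 38/9 ≈ 4.222.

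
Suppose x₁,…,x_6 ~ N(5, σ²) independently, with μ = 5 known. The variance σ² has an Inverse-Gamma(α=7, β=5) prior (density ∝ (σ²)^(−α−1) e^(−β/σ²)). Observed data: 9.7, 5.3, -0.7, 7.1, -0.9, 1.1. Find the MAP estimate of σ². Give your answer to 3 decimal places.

Sum of squared deviations about the known mean: SS = (9.7−5)² + (5.3−5)² + (-0.7−5)² + (7.1−5)² + (-0.9−5)² + (1.1−5)² = 109.1.
The Normal likelihood contributes (σ²)^(−n/2) exp(−SS/(2σ²)), so the posterior is Inverse-Gamma(α + n/2, β + SS/2) = Inverse-Gamma(10, 59.55).
The mode of Inverse-Gamma(a, b) is b/(a+1) = 59.55/11 ≈ 5.414.

σ̂²_MAP = 5.414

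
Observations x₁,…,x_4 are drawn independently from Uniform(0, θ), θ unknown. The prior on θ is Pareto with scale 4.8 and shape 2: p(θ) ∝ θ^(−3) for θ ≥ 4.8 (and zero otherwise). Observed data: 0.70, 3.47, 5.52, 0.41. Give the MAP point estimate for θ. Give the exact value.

The Uniform(0, θ) likelihood is θ^(−n) for θ ≥ max(xᵢ), zero otherwise. Here max(xᵢ) = 5.52.
Posterior ∝ θ^(−3) · θ^(−4) = θ^(−7) on θ ≥ max(4.8, 5.52) = 5.52.
This density is strictly decreasing in θ, so the posterior mode lies at the lower boundary of the support.

θ̂_MAP = 5.52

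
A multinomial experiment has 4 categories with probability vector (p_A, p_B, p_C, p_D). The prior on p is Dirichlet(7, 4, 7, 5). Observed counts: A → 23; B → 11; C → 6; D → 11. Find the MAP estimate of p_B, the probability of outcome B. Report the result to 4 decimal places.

MAP estimate of p_B = 0.2000

The posterior is Dirichlet(αᵢ + nᵢ) = Dirichlet(30, 15, 13, 16).
For a Dirichlet(a₁,…,a_K) with all aᵢ > 1, the mode has j-th component (aⱼ − 1)/(Σaᵢ − K).
Here Σaᵢ = 74 and K = 4, so p_B = (15 − 1)/(74 − 4) = 14/70 ≈ 0.2000.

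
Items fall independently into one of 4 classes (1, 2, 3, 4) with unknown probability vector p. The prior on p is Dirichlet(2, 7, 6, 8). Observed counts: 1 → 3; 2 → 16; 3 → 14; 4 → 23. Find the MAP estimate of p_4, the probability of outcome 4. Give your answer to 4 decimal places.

MAP estimate: 0.4000

The posterior is Dirichlet(αᵢ + nᵢ) = Dirichlet(5, 23, 20, 31).
For a Dirichlet(a₁,…,a_K) with all aᵢ > 1, the mode has j-th component (aⱼ − 1)/(Σaᵢ − K).
Here Σaᵢ = 79 and K = 4, so p_4 = (31 − 1)/(79 − 4) = 30/75 ≈ 0.4000.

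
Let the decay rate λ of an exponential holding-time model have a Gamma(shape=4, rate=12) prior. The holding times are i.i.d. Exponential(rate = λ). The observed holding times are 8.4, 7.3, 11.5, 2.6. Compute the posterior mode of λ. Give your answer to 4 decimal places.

λ̂_MAP = 0.1675

The Exponential(rate=λ) likelihood is ∝ λ^n e^(−λΣtᵢ). Here n = 4 and Σtᵢ = 8.4 + 7.3 + 11.5 + 2.6 = 29.8.
Posterior ∝ λ^3e^(−12λ) · λ^4e^(−29.8λ) = λ^7e^(−41.8λ), i.e. Gamma(8, 41.8).
Mode = (a−1)/b = 7/41.8 ≈ 0.1675.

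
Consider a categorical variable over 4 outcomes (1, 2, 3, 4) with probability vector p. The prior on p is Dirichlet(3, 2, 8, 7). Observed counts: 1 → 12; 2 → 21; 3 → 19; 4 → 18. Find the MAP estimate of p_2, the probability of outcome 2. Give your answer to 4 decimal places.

MAP estimate: 0.2558

The posterior is Dirichlet(αᵢ + nᵢ) = Dirichlet(15, 23, 27, 25).
For a Dirichlet(a₁,…,a_K) with all aᵢ > 1, the mode has j-th component (aⱼ − 1)/(Σaᵢ − K).
Here Σaᵢ = 90 and K = 4, so p_2 = (23 − 1)/(90 − 4) = 22/86 ≈ 0.2558.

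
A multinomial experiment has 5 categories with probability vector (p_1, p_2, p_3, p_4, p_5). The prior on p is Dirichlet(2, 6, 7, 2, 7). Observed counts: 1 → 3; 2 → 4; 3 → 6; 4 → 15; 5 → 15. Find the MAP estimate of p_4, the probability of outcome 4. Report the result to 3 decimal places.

The posterior is Dirichlet(αᵢ + nᵢ) = Dirichlet(5, 10, 13, 17, 22).
For a Dirichlet(a₁,…,a_K) with all aᵢ > 1, the mode has j-th component (aⱼ − 1)/(Σaᵢ − K).
Here Σaᵢ = 67 and K = 5, so p_4 = (17 − 1)/(67 − 5) = 16/62 ≈ 0.258.

MAP estimate: 0.258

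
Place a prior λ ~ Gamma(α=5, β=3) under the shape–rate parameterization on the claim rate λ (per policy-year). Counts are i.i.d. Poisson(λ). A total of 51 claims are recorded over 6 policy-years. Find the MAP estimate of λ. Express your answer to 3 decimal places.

Σxᵢ = 51, n = 6.
Posterior ∝ λ^4e^(−3λ) · λ^51e^(−6λ) = λ^55e^(−9λ), i.e. Gamma(shape=56, rate=9).
The mode of a Gamma(a, b) with a ≥ 1 (shape–rate) is (a−1)/b = 55/9 ≈ 6.111.

λ̂_MAP = 6.111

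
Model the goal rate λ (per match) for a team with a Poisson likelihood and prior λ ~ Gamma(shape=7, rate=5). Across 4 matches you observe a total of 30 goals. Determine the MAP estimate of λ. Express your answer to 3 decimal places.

λ̂_MAP = 4.000

Σxᵢ = 30, n = 4.
Posterior ∝ λ^6e^(−5λ) · λ^30e^(−4λ) = λ^36e^(−9λ), i.e. Gamma(shape=37, rate=9).
The mode of a Gamma(a, b) with a ≥ 1 (shape–rate) is (a−1)/b = 36/9 ≈ 4.000.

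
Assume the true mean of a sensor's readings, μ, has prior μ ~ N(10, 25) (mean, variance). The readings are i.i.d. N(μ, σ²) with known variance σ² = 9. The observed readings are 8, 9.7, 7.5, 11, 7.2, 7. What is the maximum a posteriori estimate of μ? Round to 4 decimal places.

μ̂_MAP = 8.4906

n = 6; x̄ = (8 + 9.7 + 7.5 + 11 + 7.2 + 7)/6 = 50.4/6 = 8.4.
For a Normal prior and Normal likelihood with known variance, the posterior is Normal; its mode equals its mean, the precision-weighted average.
Prior precision 1/σ₀² = 1/25 = 0.04; data precision n/σ² = 6/9 = 2/3.
μ̂ = (0.04·10 + (2/3)·8.4) / (0.04 + 2/3) = 6/(53/75) = 450/53 ≈ 8.4906.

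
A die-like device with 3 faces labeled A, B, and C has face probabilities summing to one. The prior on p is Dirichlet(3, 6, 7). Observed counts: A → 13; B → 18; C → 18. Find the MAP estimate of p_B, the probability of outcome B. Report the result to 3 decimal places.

The posterior is Dirichlet(αᵢ + nᵢ) = Dirichlet(16, 24, 25).
For a Dirichlet(a₁,…,a_K) with all aᵢ > 1, the mode has j-th component (aⱼ − 1)/(Σaᵢ − K).
Here Σaᵢ = 65 and K = 3, so p_B = (24 − 1)/(65 − 3) = 23/62 ≈ 0.371.

MAP estimate of p_B = 0.371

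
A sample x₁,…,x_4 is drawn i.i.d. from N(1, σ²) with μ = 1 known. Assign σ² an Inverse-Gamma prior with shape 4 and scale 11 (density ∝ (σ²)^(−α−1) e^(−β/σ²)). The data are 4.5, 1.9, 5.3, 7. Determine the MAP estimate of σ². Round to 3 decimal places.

Sum of squared deviations about the known mean: SS = (4.5−1)² + (1.9−1)² + (5.3−1)² + (7−1)² = 67.55.
The Normal likelihood contributes (σ²)^(−n/2) exp(−SS/(2σ²)), so the posterior is Inverse-Gamma(α + n/2, β + SS/2) = Inverse-Gamma(6, 44.775).
The mode of Inverse-Gamma(a, b) is b/(a+1) = 44.775/7 ≈ 6.396.

σ̂²_MAP = 6.396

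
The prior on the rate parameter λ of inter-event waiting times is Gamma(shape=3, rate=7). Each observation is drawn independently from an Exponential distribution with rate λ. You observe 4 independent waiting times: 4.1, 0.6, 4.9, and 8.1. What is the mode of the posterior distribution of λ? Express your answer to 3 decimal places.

λ̂_MAP = 0.243

The Exponential(rate=λ) likelihood is ∝ λ^n e^(−λΣtᵢ). Here n = 4 and Σtᵢ = 4.1 + 0.6 + 4.9 + 8.1 = 17.7.
Posterior ∝ λ^2e^(−7λ) · λ^4e^(−17.7λ) = λ^6e^(−24.7λ), i.e. Gamma(7, 24.7).
Mode = (a−1)/b = 6/24.7 ≈ 0.243.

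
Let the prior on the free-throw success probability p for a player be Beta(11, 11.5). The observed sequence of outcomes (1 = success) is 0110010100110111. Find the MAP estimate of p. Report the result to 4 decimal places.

Prior: Beta(11, 11.5).
Data: 9 successes in 16 trials (from the sequence). The binomial likelihood contributes p^9(1−p)^7, so the posterior is Beta(11+9, 11.5+7) = Beta(20, 18.5).
For Beta(a, b) with a, b > 1 the mode is (a−1)/(a+b−2) = 19/36.5 ≈ 0.5205.

p̂_MAP = 0.5205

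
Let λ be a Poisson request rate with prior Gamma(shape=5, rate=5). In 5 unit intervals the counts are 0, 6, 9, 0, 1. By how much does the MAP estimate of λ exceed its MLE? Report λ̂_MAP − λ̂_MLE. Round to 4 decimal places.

Σxᵢ = 16. Posterior is Gamma(21, 10); MAP = (21−1)/10 = 20/10 ≈ 2.00000.
MLE = x̄ = 16/5 ≈ 3.20000.
Difference = 20/10 − 16/5 = -6/5 ≈ -1.2000.

MAP − MLE = -1.2000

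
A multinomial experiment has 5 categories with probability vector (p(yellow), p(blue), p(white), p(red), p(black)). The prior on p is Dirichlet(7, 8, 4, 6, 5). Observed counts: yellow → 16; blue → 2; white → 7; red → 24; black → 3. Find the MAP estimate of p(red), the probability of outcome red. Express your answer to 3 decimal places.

The posterior is Dirichlet(αᵢ + nᵢ) = Dirichlet(23, 10, 11, 30, 8).
For a Dirichlet(a₁,…,a_K) with all aᵢ > 1, the mode has j-th component (aⱼ − 1)/(Σaᵢ − K).
Here Σaᵢ = 82 and K = 5, so p(red) = (30 − 1)/(82 − 5) = 29/77 ≈ 0.377.

MAP estimate of p(red) = 0.377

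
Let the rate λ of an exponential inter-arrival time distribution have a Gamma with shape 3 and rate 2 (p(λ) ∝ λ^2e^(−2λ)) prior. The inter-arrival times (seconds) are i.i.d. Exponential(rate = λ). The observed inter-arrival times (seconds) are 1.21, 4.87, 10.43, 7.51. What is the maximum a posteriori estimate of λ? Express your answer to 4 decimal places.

λ̂_MAP = 0.2306

The Exponential(rate=λ) likelihood is ∝ λ^n e^(−λΣtᵢ). Here n = 4 and Σtᵢ = 1.21 + 4.87 + 10.43 + 7.51 = 24.02.
Posterior ∝ λ^2e^(−2λ) · λ^4e^(−24.02λ) = λ^6e^(−26.02λ), i.e. Gamma(7, 26.02).
Mode = (a−1)/b = 6/26.02 ≈ 0.2306.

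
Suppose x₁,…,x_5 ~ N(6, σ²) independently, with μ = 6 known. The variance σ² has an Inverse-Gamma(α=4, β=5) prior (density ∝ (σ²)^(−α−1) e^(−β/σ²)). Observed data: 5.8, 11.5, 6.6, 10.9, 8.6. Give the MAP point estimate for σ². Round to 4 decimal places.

σ̂²_MAP = 4.7613

Sum of squared deviations about the known mean: SS = (5.8−6)² + (11.5−6)² + (6.6−6)² + (10.9−6)² + (8.6−6)² = 61.42.
The Normal likelihood contributes (σ²)^(−n/2) exp(−SS/(2σ²)), so the posterior is Inverse-Gamma(α + n/2, β + SS/2) = Inverse-Gamma(6.5, 35.71).
The mode of Inverse-Gamma(a, b) is b/(a+1) = 35.71/7.5 ≈ 4.7613.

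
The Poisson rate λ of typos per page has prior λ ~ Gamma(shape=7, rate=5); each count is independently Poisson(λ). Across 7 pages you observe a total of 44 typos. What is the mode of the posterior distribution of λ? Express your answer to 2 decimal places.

λ̂_MAP = 4.17

Σxᵢ = 44, n = 7.
Posterior ∝ λ^6e^(−5λ) · λ^44e^(−7λ) = λ^50e^(−12λ), i.e. Gamma(shape=51, rate=12).
The mode of a Gamma(a, b) with a ≥ 1 (shape–rate) is (a−1)/b = 50/12 ≈ 4.17.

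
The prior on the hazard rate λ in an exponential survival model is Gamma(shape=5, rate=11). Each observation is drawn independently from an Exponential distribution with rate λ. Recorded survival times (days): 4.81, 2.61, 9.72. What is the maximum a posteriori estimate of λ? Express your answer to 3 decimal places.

The Exponential(rate=λ) likelihood is ∝ λ^n e^(−λΣtᵢ). Here n = 3 and Σtᵢ = 4.81 + 2.61 + 9.72 = 17.14.
Posterior ∝ λ^4e^(−11λ) · λ^3e^(−17.14λ) = λ^7e^(−28.14λ), i.e. Gamma(8, 28.14).
Mode = (a−1)/b = 7/28.14 ≈ 0.249.

λ̂_MAP = 0.249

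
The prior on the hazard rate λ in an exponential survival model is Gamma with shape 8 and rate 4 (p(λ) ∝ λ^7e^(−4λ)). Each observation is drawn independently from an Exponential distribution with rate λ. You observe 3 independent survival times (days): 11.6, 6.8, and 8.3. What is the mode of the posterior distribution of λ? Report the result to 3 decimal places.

λ̂_MAP = 0.326

The Exponential(rate=λ) likelihood is ∝ λ^n e^(−λΣtᵢ). Here n = 3 and Σtᵢ = 11.6 + 6.8 + 8.3 = 26.7.
Posterior ∝ λ^7e^(−4λ) · λ^3e^(−26.7λ) = λ^10e^(−30.7λ), i.e. Gamma(11, 30.7).
Mode = (a−1)/b = 10/30.7 ≈ 0.326.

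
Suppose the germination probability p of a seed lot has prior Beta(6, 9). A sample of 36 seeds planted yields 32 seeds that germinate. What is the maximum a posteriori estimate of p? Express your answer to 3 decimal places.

Prior: Beta(6, 9).
Data: 32 successes in 36 trials. The binomial likelihood contributes p^32(1−p)^4, so the posterior is Beta(6+32, 9+4) = Beta(38, 13).
For Beta(a, b) with a, b > 1 the mode is (a−1)/(a+b−2) = 37/49 ≈ 0.755.

p̂_MAP = 0.755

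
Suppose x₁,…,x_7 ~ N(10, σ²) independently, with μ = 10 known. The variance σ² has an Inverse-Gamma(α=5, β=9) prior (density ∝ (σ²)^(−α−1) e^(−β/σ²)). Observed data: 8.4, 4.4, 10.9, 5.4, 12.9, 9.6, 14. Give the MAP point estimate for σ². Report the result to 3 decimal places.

Sum of squared deviations about the known mean: SS = (8.4−10)² + (4.4−10)² + (10.9−10)² + (5.4−10)² + (12.9−10)² + (9.6−10)² + (14−10)² = 80.46.
The Normal likelihood contributes (σ²)^(−n/2) exp(−SS/(2σ²)), so the posterior is Inverse-Gamma(α + n/2, β + SS/2) = Inverse-Gamma(8.5, 49.23).
The mode of Inverse-Gamma(a, b) is b/(a+1) = 49.23/9.5 ≈ 5.182.

σ̂²_MAP = 5.182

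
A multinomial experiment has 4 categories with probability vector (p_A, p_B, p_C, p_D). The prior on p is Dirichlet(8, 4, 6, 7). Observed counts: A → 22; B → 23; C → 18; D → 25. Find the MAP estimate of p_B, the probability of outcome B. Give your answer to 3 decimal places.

The posterior is Dirichlet(αᵢ + nᵢ) = Dirichlet(30, 27, 24, 32).
For a Dirichlet(a₁,…,a_K) with all aᵢ > 1, the mode has j-th component (aⱼ − 1)/(Σaᵢ − K).
Here Σaᵢ = 113 and K = 4, so p_B = (27 − 1)/(113 − 4) = 26/109 ≈ 0.239.

MAP estimate of p_B = 0.239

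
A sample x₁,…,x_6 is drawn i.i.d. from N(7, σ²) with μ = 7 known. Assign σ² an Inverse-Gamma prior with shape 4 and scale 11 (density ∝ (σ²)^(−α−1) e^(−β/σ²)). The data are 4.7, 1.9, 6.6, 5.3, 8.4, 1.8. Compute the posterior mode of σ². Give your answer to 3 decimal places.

σ̂²_MAP = 5.334

Sum of squared deviations about the known mean: SS = (4.7−7)² + (1.9−7)² + (6.6−7)² + (5.3−7)² + (8.4−7)² + (1.8−7)² = 63.35.
The Normal likelihood contributes (σ²)^(−n/2) exp(−SS/(2σ²)), so the posterior is Inverse-Gamma(α + n/2, β + SS/2) = Inverse-Gamma(7, 42.675).
The mode of Inverse-Gamma(a, b) is b/(a+1) = 42.675/8 ≈ 5.334.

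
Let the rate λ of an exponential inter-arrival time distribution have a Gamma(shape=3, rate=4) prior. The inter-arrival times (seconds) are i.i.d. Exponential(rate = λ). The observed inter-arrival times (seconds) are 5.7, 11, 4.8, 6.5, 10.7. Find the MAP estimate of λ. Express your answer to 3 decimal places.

λ̂_MAP = 0.164

The Exponential(rate=λ) likelihood is ∝ λ^n e^(−λΣtᵢ). Here n = 5 and Σtᵢ = 5.7 + 11 + 4.8 + 6.5 + 10.7 = 38.7.
Posterior ∝ λ^2e^(−4λ) · λ^5e^(−38.7λ) = λ^7e^(−42.7λ), i.e. Gamma(8, 42.7).
Mode = (a−1)/b = 7/42.7 ≈ 0.164.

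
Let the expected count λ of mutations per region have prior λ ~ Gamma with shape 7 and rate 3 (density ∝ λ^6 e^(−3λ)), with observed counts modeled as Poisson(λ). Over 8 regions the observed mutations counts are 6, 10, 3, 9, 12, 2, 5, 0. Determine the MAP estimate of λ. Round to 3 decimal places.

Σxᵢ = 6+10+3+9+12+2+5+0 = 47, with n = 8.
Posterior ∝ λ^6e^(−3λ) · λ^47e^(−8λ) = λ^53e^(−11λ), i.e. Gamma(shape=54, rate=11).
The mode of a Gamma(a, b) with a ≥ 1 (shape–rate) is (a−1)/b = 53/11 ≈ 4.818.

λ̂_MAP = 4.818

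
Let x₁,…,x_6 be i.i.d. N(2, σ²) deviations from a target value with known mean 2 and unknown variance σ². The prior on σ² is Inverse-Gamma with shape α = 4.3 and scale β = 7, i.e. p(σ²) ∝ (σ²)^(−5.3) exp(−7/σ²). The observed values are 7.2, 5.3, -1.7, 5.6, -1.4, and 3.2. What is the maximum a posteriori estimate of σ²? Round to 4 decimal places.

Sum of squared deviations about the known mean: SS = (7.2−2)² + (5.3−2)² + (-1.7−2)² + (5.6−2)² + (-1.4−2)² + (3.2−2)² = 77.58.
The Normal likelihood contributes (σ²)^(−n/2) exp(−SS/(2σ²)), so the posterior is Inverse-Gamma(α + n/2, β + SS/2) = Inverse-Gamma(7.3, 45.79).
The mode of Inverse-Gamma(a, b) is b/(a+1) = 45.79/8.3 ≈ 5.5169.

σ̂²_MAP = 5.5169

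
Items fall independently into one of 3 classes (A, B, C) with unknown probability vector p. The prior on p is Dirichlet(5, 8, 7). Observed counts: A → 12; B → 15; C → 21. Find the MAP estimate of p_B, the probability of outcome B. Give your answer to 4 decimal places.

The posterior is Dirichlet(αᵢ + nᵢ) = Dirichlet(17, 23, 28).
For a Dirichlet(a₁,…,a_K) with all aᵢ > 1, the mode has j-th component (aⱼ − 1)/(Σaᵢ − K).
Here Σaᵢ = 68 and K = 3, so p_B = (23 − 1)/(68 − 3) = 22/65 ≈ 0.3385.

MAP estimate of p_B = 0.3385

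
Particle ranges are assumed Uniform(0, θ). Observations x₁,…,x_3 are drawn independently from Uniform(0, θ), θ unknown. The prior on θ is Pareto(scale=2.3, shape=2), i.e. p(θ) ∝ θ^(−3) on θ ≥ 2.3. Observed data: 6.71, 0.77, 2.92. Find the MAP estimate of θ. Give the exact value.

The Uniform(0, θ) likelihood is θ^(−n) for θ ≥ max(xᵢ), zero otherwise. Here max(xᵢ) = 6.71.
Posterior ∝ θ^(−3) · θ^(−3) = θ^(−6) on θ ≥ max(2.3, 6.71) = 6.71.
This density is strictly decreasing in θ, so the posterior mode lies at the lower boundary of the support.

θ̂_MAP = 6.71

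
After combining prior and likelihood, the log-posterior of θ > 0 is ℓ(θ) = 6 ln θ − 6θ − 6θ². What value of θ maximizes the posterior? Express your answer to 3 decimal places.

ℓ'(θ) = 6/θ − 6 − 12θ. Setting this to zero and multiplying by θ: 12θ² + 6θ − 6 = 0.
θ = (−6 + √(6² + 4·12·6)) / (2·12) = (−6 + √324) / 24 = (−6 + 18)/24 = 1/2.
ℓ''(θ) = −6/θ² − 12 < 0, confirming a maximum.

θ̂_MAP = 0.500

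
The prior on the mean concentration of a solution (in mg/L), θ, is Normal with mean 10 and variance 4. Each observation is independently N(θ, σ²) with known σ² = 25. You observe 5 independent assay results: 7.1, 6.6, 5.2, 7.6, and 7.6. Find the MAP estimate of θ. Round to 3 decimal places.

n = 5; x̄ = (7.1 + 6.6 + 5.2 + 7.6 + 7.6)/5 = 34.1/5 = 6.82.
For a Normal prior and Normal likelihood with known variance, the posterior is Normal; its mode equals its mean, the precision-weighted average.
Prior precision 1/σ₀² = 1/4 = 0.25; data precision n/σ² = 5/25 = 0.2.
θ̂ = (0.25·10 + 0.2·6.82) / (0.25 + 0.2) = 3.864/0.45 = 644/75 ≈ 8.587.

θ̂_MAP = 8.587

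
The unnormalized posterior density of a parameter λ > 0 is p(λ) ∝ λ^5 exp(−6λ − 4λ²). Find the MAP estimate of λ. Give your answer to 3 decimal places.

λ̂_MAP = 0.500

ℓ'(λ) = 5/λ − 6 − 8λ. Setting this to zero and multiplying by λ: 8λ² + 6λ − 5 = 0.
λ = (−6 + √(6² + 4·8·5)) / (2·8) = (−6 + √196) / 16 = (−6 + 14)/16 = 1/2.
ℓ''(λ) = −5/λ² − 8 < 0, confirming a maximum.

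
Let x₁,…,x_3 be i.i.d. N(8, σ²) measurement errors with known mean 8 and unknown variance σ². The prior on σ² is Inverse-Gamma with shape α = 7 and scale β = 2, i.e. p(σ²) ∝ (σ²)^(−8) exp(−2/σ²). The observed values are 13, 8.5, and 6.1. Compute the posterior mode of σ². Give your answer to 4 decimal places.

σ̂²_MAP = 1.7295

Sum of squared deviations about the known mean: SS = (13−8)² + (8.5−8)² + (6.1−8)² = 28.86.
The Normal likelihood contributes (σ²)^(−n/2) exp(−SS/(2σ²)), so the posterior is Inverse-Gamma(α + n/2, β + SS/2) = Inverse-Gamma(8.5, 16.43).
The mode of Inverse-Gamma(a, b) is b/(a+1) = 16.43/9.5 ≈ 1.7295.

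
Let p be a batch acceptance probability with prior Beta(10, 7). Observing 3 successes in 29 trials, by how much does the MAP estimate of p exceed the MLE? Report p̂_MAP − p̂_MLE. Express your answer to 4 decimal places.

MAP − MLE = 0.1693

Posterior is Beta(13, 33); MAP = (13−1)/(46−2) = 12/44 ≈ 0.27273.
MLE ignores the prior: p̂_MLE = k/n = 3/29 ≈ 0.10345.
Difference = 12/44 − 3/29 = 54/319 ≈ 0.1693.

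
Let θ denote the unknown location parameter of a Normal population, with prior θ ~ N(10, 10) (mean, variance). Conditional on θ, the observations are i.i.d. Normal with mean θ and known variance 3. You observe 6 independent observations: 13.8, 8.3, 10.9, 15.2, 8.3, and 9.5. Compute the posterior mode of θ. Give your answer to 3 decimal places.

n = 6; x̄ = (13.8 + 8.3 + 10.9 + 15.2 + 8.3 + 9.5)/6 = 66/6 = 11.
For a Normal prior and Normal likelihood with known variance, the posterior is Normal; its mode equals its mean, the precision-weighted average.
Prior precision 1/σ₀² = 1/10 = 0.1; data precision n/σ² = 6/3 = 2.
θ̂ = (0.1·10 + 2·11) / (0.1 + 2) = 23/2.1 = 230/21 ≈ 10.952.

θ̂_MAP = 10.952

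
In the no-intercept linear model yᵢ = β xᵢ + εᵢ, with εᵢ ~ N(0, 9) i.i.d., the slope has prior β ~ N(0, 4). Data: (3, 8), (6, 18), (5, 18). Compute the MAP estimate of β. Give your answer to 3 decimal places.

β̂_MAP = 3.073

log p(β | y) = −Σ(yᵢ − βxᵢ)²/(2·9) − β²/(2·4) + const.
Setting the derivative to zero: Σxᵢ(yᵢ − βxᵢ)/9 − β/4 = 0, so β = Σxᵢyᵢ / (Σxᵢ² + σ²/τ²).
Σxᵢyᵢ = 3·8 + 6·18 + 5·18 = 222; Σxᵢ² = 70; σ²/τ² = 2.25.
β̂_MAP = 222 / (70 + 2.25) = 222/72.25 ≈ 3.073.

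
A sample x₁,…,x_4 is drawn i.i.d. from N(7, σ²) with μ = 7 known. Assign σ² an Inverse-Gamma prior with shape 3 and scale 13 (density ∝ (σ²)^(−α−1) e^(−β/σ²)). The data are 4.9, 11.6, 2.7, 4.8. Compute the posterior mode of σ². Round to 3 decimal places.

Sum of squared deviations about the known mean: SS = (4.9−7)² + (11.6−7)² + (2.7−7)² + (4.8−7)² = 48.9.
The Normal likelihood contributes (σ²)^(−n/2) exp(−SS/(2σ²)), so the posterior is Inverse-Gamma(α + n/2, β + SS/2) = Inverse-Gamma(5, 37.45).
The mode of Inverse-Gamma(a, b) is b/(a+1) = 37.45/6 ≈ 6.242.

σ̂²_MAP = 6.242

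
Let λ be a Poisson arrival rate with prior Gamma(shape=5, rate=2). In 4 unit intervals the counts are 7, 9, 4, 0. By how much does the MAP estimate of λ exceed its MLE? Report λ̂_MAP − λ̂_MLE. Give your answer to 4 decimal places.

Σxᵢ = 20. Posterior is Gamma(25, 6); MAP = (25−1)/6 = 24/6 ≈ 4.00000.
MLE = x̄ = 20/4 ≈ 5.00000.
Difference = 24/6 − 20/4 = -1 ≈ -1.0000.

MAP − MLE = -1.0000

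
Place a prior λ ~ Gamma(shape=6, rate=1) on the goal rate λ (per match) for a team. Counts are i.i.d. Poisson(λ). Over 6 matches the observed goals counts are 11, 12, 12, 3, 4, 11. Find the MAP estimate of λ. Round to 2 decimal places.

Σxᵢ = 11+12+12+3+4+11 = 53, with n = 6.
Posterior ∝ λ^5e^(−1λ) · λ^53e^(−6λ) = λ^58e^(−7λ), i.e. Gamma(shape=59, rate=7).
The mode of a Gamma(a, b) with a ≥ 1 (shape–rate) is (a−1)/b = 58/7 ≈ 8.29.

λ̂_MAP = 8.29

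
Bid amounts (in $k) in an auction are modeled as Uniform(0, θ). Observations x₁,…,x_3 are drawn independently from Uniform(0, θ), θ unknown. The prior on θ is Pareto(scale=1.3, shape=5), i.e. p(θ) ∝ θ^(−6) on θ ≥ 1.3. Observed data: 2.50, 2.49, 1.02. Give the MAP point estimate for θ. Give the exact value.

The Uniform(0, θ) likelihood is θ^(−n) for θ ≥ max(xᵢ), zero otherwise. Here max(xᵢ) = 2.50.
Posterior ∝ θ^(−6) · θ^(−3) = θ^(−9) on θ ≥ max(1.3, 2.50) = 2.50.
This density is strictly decreasing in θ, so the posterior mode lies at the lower boundary of the support.

θ̂_MAP = 2.50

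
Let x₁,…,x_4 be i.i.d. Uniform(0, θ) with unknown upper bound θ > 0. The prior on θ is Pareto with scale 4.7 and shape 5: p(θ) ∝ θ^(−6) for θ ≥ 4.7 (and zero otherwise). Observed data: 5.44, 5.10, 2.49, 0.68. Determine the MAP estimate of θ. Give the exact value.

The Uniform(0, θ) likelihood is θ^(−n) for θ ≥ max(xᵢ), zero otherwise. Here max(xᵢ) = 5.44.
Posterior ∝ θ^(−6) · θ^(−4) = θ^(−10) on θ ≥ max(4.7, 5.44) = 5.44.
This density is strictly decreasing in θ, so the posterior mode lies at the lower boundary of the support.

θ̂_MAP = 5.44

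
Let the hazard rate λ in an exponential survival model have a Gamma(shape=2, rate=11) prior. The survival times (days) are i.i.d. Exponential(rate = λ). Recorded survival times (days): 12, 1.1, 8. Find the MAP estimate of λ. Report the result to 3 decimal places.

The Exponential(rate=λ) likelihood is ∝ λ^n e^(−λΣtᵢ). Here n = 3 and Σtᵢ = 12 + 1.1 + 8 = 21.1.
Posterior ∝ λe^(−11λ) · λ^3e^(−21.1λ) = λ^4e^(−32.1λ), i.e. Gamma(5, 32.1).
Mode = (a−1)/b = 4/32.1 ≈ 0.125.

λ̂_MAP = 0.125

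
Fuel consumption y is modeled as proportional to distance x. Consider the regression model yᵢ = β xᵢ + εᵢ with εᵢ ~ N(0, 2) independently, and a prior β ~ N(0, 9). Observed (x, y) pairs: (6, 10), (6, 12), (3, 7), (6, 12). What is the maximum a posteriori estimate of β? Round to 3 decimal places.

log p(β | y) = −Σ(yᵢ − βxᵢ)²/(2·2) − β²/(2·9) + const.
Setting the derivative to zero: Σxᵢ(yᵢ − βxᵢ)/2 − β/9 = 0, so β = Σxᵢyᵢ / (Σxᵢ² + σ²/τ²).
Σxᵢyᵢ = 6·10 + 6·12 + 3·7 + 6·12 = 225; Σxᵢ² = 117; σ²/τ² = 2/9.
β̂_MAP = 225 / (117 + 2/9) = 225/(1055/9) = 405/211 ≈ 1.919.

β̂_MAP = 1.919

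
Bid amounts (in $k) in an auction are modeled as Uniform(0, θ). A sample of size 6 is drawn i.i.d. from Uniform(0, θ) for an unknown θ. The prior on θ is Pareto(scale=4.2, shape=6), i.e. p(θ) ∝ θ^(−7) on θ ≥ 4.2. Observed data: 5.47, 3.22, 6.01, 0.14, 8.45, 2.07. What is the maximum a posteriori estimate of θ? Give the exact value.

The Uniform(0, θ) likelihood is θ^(−n) for θ ≥ max(xᵢ), zero otherwise. Here max(xᵢ) = 8.45.
Posterior ∝ θ^(−7) · θ^(−6) = θ^(−13) on θ ≥ max(4.2, 8.45) = 8.45.
This density is strictly decreasing in θ, so the posterior mode lies at the lower boundary of the support.

θ̂_MAP = 8.45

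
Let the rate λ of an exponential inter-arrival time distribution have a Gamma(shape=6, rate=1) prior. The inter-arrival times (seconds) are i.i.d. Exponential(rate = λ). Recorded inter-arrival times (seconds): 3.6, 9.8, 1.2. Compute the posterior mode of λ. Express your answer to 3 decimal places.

λ̂_MAP = 0.513

The Exponential(rate=λ) likelihood is ∝ λ^n e^(−λΣtᵢ). Here n = 3 and Σtᵢ = 3.6 + 9.8 + 1.2 = 14.6.
Posterior ∝ λ^5e^(−1λ) · λ^3e^(−14.6λ) = λ^8e^(−15.6λ), i.e. Gamma(9, 15.6).
Mode = (a−1)/b = 8/15.6 ≈ 0.513.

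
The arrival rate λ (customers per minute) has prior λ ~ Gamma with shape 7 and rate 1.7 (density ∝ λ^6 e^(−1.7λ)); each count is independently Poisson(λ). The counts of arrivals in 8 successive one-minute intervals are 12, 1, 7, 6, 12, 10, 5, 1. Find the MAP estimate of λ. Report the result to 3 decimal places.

Σxᵢ = 12+1+7+6+12+10+5+1 = 54, with n = 8.
Posterior ∝ λ^6e^(−1.7λ) · λ^54e^(−8λ) = λ^60e^(−9.7λ), i.e. Gamma(shape=61, rate=9.7).
The mode of a Gamma(a, b) with a ≥ 1 (shape–rate) is (a−1)/b = 60/9.7 ≈ 6.186.

λ̂_MAP = 6.186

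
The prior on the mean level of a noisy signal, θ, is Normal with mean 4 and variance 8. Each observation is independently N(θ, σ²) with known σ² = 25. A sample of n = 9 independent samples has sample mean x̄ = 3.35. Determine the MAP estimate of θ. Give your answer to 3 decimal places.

θ̂_MAP = 3.518

n = 9, x̄ = 3.35.
For a Normal prior and Normal likelihood with known variance, the posterior is Normal; its mode equals its mean, the precision-weighted average.
Prior precision 1/σ₀² = 1/8 = 0.125; data precision n/σ² = 9/25 = 0.36.
θ̂ = (0.125·4 + 0.36·3.35) / (0.125 + 0.36) = 1.706/0.485 = 1706/485 ≈ 3.518.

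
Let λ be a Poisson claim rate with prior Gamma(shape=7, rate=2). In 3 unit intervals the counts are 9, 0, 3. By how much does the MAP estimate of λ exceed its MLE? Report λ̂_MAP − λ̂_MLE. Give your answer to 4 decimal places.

Σxᵢ = 12. Posterior is Gamma(19, 5); MAP = (19−1)/5 = 18/5 ≈ 3.60000.
MLE = x̄ = 12/3 ≈ 4.00000.
Difference = 18/5 − 12/3 = -2/5 ≈ -0.4000.

MAP − MLE = -0.4000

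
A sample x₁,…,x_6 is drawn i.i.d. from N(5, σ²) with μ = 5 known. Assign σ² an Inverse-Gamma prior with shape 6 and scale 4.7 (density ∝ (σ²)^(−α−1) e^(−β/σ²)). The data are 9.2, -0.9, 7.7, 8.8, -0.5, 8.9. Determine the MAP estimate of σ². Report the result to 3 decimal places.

Sum of squared deviations about the known mean: SS = (9.2−5)² + (-0.9−5)² + (7.7−5)² + (8.8−5)² + (-0.5−5)² + (8.9−5)² = 119.64.
The Normal likelihood contributes (σ²)^(−n/2) exp(−SS/(2σ²)), so the posterior is Inverse-Gamma(α + n/2, β + SS/2) = Inverse-Gamma(9, 64.52).
The mode of Inverse-Gamma(a, b) is b/(a+1) = 64.52/10 ≈ 6.452.

σ̂²_MAP = 6.452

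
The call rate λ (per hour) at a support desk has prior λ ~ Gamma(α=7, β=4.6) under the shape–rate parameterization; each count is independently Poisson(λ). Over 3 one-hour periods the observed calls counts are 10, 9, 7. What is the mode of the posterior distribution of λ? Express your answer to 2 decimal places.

Σxᵢ = 10+9+7 = 26, with n = 3.
Posterior ∝ λ^6e^(−4.6λ) · λ^26e^(−3λ) = λ^32e^(−7.6λ), i.e. Gamma(shape=33, rate=7.6).
The mode of a Gamma(a, b) with a ≥ 1 (shape–rate) is (a−1)/b = 32/7.6 ≈ 4.21.

λ̂_MAP = 4.21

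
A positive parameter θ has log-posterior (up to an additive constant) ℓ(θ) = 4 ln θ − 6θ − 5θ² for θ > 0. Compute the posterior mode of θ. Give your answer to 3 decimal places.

θ̂_MAP = 0.400

ℓ'(θ) = 4/θ − 6 − 10θ. Setting this to zero and multiplying by θ: 10θ² + 6θ − 4 = 0.
θ = (−6 + √(6² + 4·10·4)) / (2·10) = (−6 + √196) / 20 = (−6 + 14)/20 = 2/5.
ℓ''(θ) = −4/θ² − 10 < 0, confirming a maximum.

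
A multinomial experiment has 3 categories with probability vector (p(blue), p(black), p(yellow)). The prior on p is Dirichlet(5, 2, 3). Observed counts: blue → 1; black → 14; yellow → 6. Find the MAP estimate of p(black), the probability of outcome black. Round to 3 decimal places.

MAP estimate of p(black) = 0.536

The posterior is Dirichlet(αᵢ + nᵢ) = Dirichlet(6, 16, 9).
For a Dirichlet(a₁,…,a_K) with all aᵢ > 1, the mode has j-th component (aⱼ − 1)/(Σaᵢ − K).
Here Σaᵢ = 31 and K = 3, so p(black) = (16 − 1)/(31 − 3) = 15/28 ≈ 0.536.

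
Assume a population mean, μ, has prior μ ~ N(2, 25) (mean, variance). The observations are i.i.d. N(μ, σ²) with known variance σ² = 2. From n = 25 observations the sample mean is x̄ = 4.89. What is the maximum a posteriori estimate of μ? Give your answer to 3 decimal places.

μ̂_MAP = 4.881

n = 25, x̄ = 4.89.
For a Normal prior and Normal likelihood with known variance, the posterior is Normal; its mode equals its mean, the precision-weighted average.
Prior precision 1/σ₀² = 1/25 = 0.04; data precision n/σ² = 25/2 = 12.5.
μ̂ = (0.04·2 + 12.5·4.89) / (0.04 + 12.5) = 61.205/12.54 = 12241/2508 ≈ 4.881.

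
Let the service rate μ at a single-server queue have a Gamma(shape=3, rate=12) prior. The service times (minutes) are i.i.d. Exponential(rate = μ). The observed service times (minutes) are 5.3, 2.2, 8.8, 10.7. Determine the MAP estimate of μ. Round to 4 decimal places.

The Exponential(rate=μ) likelihood is ∝ μ^n e^(−μΣtᵢ). Here n = 4 and Σtᵢ = 5.3 + 2.2 + 8.8 + 10.7 = 27.
Posterior ∝ μ^2e^(−12μ) · μ^4e^(−27μ) = μ^6e^(−39μ), i.e. Gamma(7, 39).
Mode = (a−1)/b = 6/39 ≈ 0.1538.

μ̂_MAP = 0.1538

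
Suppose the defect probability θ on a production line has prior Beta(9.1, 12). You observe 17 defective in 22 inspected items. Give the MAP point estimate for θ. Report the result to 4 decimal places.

θ̂_MAP = 0.6107

Prior: Beta(9.1, 12).
Data: 17 successes in 22 trials. The binomial likelihood contributes θ^17(1−θ)^5, so the posterior is Beta(9.1+17, 12+5) = Beta(26.1, 17).
For Beta(a, b) with a, b > 1 the mode is (a−1)/(a+b−2) = 25.1/41.1 ≈ 0.6107.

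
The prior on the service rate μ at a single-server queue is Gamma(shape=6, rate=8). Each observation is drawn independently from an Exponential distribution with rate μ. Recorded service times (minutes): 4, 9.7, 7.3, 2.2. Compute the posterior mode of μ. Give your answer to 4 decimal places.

μ̂_MAP = 0.2885

The Exponential(rate=μ) likelihood is ∝ μ^n e^(−μΣtᵢ). Here n = 4 and Σtᵢ = 4 + 9.7 + 7.3 + 2.2 = 23.2.
Posterior ∝ μ^5e^(−8μ) · μ^4e^(−23.2μ) = μ^9e^(−31.2μ), i.e. Gamma(10, 31.2).
Mode = (a−1)/b = 9/31.2 ≈ 0.2885.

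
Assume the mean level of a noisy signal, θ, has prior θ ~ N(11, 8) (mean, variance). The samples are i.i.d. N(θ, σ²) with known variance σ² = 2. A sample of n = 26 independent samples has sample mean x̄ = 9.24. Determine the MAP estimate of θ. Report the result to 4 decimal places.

n = 26, x̄ = 9.24.
For a Normal prior and Normal likelihood with known variance, the posterior is Normal; its mode equals its mean, the precision-weighted average.
Prior precision 1/σ₀² = 1/8 = 0.125; data precision n/σ² = 26/2 = 13.
θ̂ = (0.125·11 + 13·9.24) / (0.125 + 13) = 121.495/13.125 = 24299/2625 ≈ 9.2568.

θ̂_MAP = 9.2568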